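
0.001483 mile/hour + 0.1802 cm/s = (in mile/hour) 0.005514. Check: 1 mile/hour = 0.44704 m/s, so 0.001483 mile/hour = 0.001483 * 0.44704 = 0.00066296032 m/s. 1 cm/s = 0.01 m/s, so 0.1802 cm/s = 0.1802 * 0.01 = 0.001802 m/s. Sum: 0.00066296032 + 0.001802 = 0.0024649603 m/s. 1 mile/hour = 0.44704 m/s, so 0.0024649603 m/s = 0.0024649603 / 0.44704 = 0.0055139592 mile/hour ≈ 0.005514 mile/hour (4 s.f.).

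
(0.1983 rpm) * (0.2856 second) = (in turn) 0.0009439. Check: 1 rpm = 0.10471976 rad/s, so 0.1983 rpm = 0.1983 * 0.10471976 = 0.020765927 rad/s. 0.2856 second = 0.2856 s. Combine: 0.020765927 rad/s * 0.2856 s = 0.0059307489 rad. 1 turn = 6.2831853 rad, so 0.0059307489 rad = 0.0059307489 / 6.2831853 = 0.000943908 turn ≈ 0.0009439 turn (4 s.f.).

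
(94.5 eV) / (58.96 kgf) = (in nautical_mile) 1 eV = 1.6021766e-19 J, so 94.5 eV = 94.5 * 1.6021766e-19 = 1.5140569e-17 J. 1 kgf = 9.80665 N, so 58.96 kgf = 58.96 * 9.80665 = 578.20008 N. Combine: 1.5140569e-17 J / 578.20008 N = 2.6185692e-20 m. 1 nautical_mile = 1852 m, so 2.6185692e-20 m = 2.6185692e-20 / 1852 = 1.4139142e-23 nautical_mile ≈ 1.414e-23 nautical_mile (4 s.f.). Final answer: 1.414e-23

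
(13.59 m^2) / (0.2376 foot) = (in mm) 1.877e+05. Check: 13.59 m^2 is already in m^2. 1 foot = 0.3048 m, so 0.2376 foot = 0.2376 * 0.3048 = 0.07242048 m. Combine: 13.59 m^2 / 0.07242048 m = 187.6541 m. 1 mm = 0.001 m, so 187.6541 m = 187.6541 / 0.001 = 187654.1 mm ≈ 1.877e+05 mm (4 s.f.).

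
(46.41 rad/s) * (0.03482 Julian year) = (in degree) 2.922e+09. Check: 46.41 rad/s is already in rad/s. 1 Julian year = 31557600 s, so 0.03482 Julian year = 0.03482 * 31557600 = 1098835.6 s. Combine: 46.41 rad/s * 1098835.6 s = 50996962 rad. 1 degree = 0.017453293 rad, so 50996962 rad = 50996962 / 0.017453293 = 2.9219107e+09 degree ≈ 2.922e+09 degree (4 s.f.).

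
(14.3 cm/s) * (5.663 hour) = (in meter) 1 cm/s = 0.01 m/s, so 14.3 cm/s = 14.3 * 0.01 = 0.143 m/s. 1 hour = 3600 s, so 5.663 hour = 5.663 * 3600 = 20386.8 s. Combine: 0.143 m/s * 20386.8 s = 2915.3124 m. 2915.3124 m = 2915.3124 meter ≈ 2915 meter (4 s.f.). Final answer: 2915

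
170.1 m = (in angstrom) 1.701e+12. Check: 1 angstrom = 1e-10 m, so 170.1 m = 170.1 / 1e-10 = 1.701e+12 angstrom.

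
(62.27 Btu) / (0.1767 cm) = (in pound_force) 1 Btu = 1055.0559 J, so 62.27 Btu = 62.27 * 1055.0559 = 65698.328 J. 1 cm = 0.01 m, so 0.1767 cm = 0.1767 * 0.01 = 0.001767 m. Combine: 65698.328 J / 0.001767 m = 37180718 N. 1 pound_force = 4.4482216 N, so 37180718 N = 37180718 / 4.4482216 = 8358557.8 pound_force ≈ 8.359e+06 pound_force (4 s.f.). Final answer: 8.359e+06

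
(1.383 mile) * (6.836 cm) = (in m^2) 152.2. Check: 1 mile = 1609.344 m, so 1.383 mile = 1.383 * 1609.344 = 2225.7228 m. 1 cm = 0.01 m, so 6.836 cm = 6.836 * 0.01 = 0.06836 m. Combine: 2225.7228 m * 0.06836 m = 152.15041 m^2. Result: 152.15041 m^2 ≈ 152.2 m^2 (4 s.f.).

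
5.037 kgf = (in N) 49.4. Check: 1 kgf = 9.80665 N, so 5.037 kgf = 5.037 * 9.80665 = 49.396096 N. Result: 49.396096 N ≈ 49.4 N (4 s.f.).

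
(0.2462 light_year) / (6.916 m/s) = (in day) 3.898e+09. Check: 1 light_year = 9.4607305e+15 m, so 0.2462 light_year = 0.2462 * 9.4607305e+15 = 2.3292318e+15 m. 6.916 m/s is already in m/s. Combine: 2.3292318e+15 m / 6.916 m/s = 3.3678887e+14 s. 1 day = 86400 s, so 3.3678887e+14 s = 3.3678887e+14 / 86400 = 3.8980194e+09 day ≈ 3.898e+09 day (4 s.f.).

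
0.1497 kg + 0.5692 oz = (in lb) 0.3656. Check: 0.1497 kg is already in kg. 1 oz = 0.028349523 kg, so 0.5692 oz = 0.5692 * 0.028349523 = 0.016136549 kg. Sum: 0.1497 + 0.016136549 = 0.16583655 kg. 1 lb = 0.45359237 kg, so 0.16583655 kg = 0.16583655 / 0.45359237 = 0.36560701 lb ≈ 0.3656 lb (4 s.f.).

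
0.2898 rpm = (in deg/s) 1.739. Check: 1 rpm = 0.10471976 rad/s, so 0.2898 rpm = 0.2898 * 0.10471976 = 0.030347785 rad/s. 1 deg/s = 0.017453293 rad/s, so 0.030347785 rad/s = 0.030347785 / 0.017453293 = 1.7388 deg/s ≈ 1.739 deg/s (4 s.f.).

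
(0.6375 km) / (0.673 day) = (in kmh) 1 km = 1000 m, so 0.6375 km = 0.6375 * 1000 = 637.5 m. 1 day = 86400 s, so 0.673 day = 0.673 * 86400 = 58147.2 s. Combine: 637.5 m / 58147.2 s = 0.010963555 m/s. 1 kmh = 0.27777778 m/s, so 0.010963555 m/s = 0.010963555 / 0.27777778 = 0.039468796 kmh ≈ 0.03947 kmh (4 s.f.). Final answer: 0.03947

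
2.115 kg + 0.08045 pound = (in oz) 2.115 kg is already in kg. 1 pound = 0.45359237 kg, so 0.08045 pound = 0.08045 * 0.45359237 = 0.036491506 kg. Sum: 2.115 + 0.036491506 = 2.1514915 kg. 1 oz = 0.028349523 kg, so 2.1514915 kg = 2.1514915 / 0.028349523 = 75.89163 oz ≈ 75.89 oz (4 s.f.). Final answer: 75.89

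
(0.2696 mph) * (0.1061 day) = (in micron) 1 mph = 0.44704 m/s, so 0.2696 mph = 0.2696 * 0.44704 = 0.12052198 m/s. 1 day = 86400 s, so 0.1061 day = 0.1061 * 86400 = 9167.04 s. Combine: 0.12052198 m/s * 9167.04 s = 1104.8298 m. 1 micron = 1e-06 m, so 1104.8298 m = 1104.8298 / 1e-06 = 1.1048298e+09 micron ≈ 1.105e+09 micron (4 s.f.). Final answer: 1.105e+09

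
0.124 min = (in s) 7.44. Check: 1 min = 60 s, so 0.124 min = 0.124 * 60 = 7.44 s. Result: 7.44 s.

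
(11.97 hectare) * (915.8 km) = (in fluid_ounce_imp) 1 hectare = 10000 m^2, so 11.97 hectare = 11.97 * 10000 = 119700 m^2. 1 km = 1000 m, so 915.8 km = 915.8 * 1000 = 915800 m. Combine: 119700 m^2 * 915800 m = 1.0962126e+11 m^3. 1 fluid_ounce_imp = 2.8413063e-05 m^3, so 1.0962126e+11 m^3 = 1.0962126e+11 / 2.8413063e-05 = 3.858129e+15 fluid_ounce_imp ≈ 3.858e+15 fluid_ounce_imp (4 s.f.). Final answer: 3.858e+15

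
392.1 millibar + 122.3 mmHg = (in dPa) 1 millibar = 100 Pa, so 392.1 millibar = 392.1 * 100 = 39210 Pa. 1 mmHg = 133.32237 Pa, so 122.3 mmHg = 122.3 * 133.32237 = 16305.326 Pa. Sum: 39210 + 16305.326 = 55515.326 Pa. 1 dPa = 0.1 Pa, so 55515.326 Pa = 55515.326 / 0.1 = 555153.26 dPa ≈ 5.552e+05 dPa (4 s.f.). Final answer: 5.552e+05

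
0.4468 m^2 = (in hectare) 4.468e-05. Check: 1 hectare = 10000 m^2, so 0.4468 m^2 = 0.4468 / 10000 = 4.468e-05 hectare.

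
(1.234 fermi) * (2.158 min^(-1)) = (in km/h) 1 fermi = 1e-15 m, so 1.234 fermi = 1.234 * 1e-15 = 1.234e-15 m. 1 min^(-1) = 0.016666667 Hz, so 2.158 min^(-1) = 2.158 * 0.016666667 = 0.035966667 Hz. Combine: 1.234e-15 m * 0.035966667 Hz = 4.4382867e-17 m/s. 1 km/h = 0.27777778 m/s, so 4.4382867e-17 m/s = 4.4382867e-17 / 0.27777778 = 1.5977832e-16 km/h ≈ 1.598e-16 km/h (4 s.f.). Final answer: 1.598e-16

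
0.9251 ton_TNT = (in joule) 3.871e+09. Check: 1 ton_TNT = 4.184e+09 J, so 0.9251 ton_TNT = 0.9251 * 4.184e+09 = 3.8706184e+09 J. 3.8706184e+09 J = 3.8706184e+09 joule ≈ 3.871e+09 joule (4 s.f.).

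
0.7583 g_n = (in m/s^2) 7.436. Check: 1 g_n = 9.80665 m/s^2, so 0.7583 g_n = 0.7583 * 9.80665 = 7.4363827 m/s^2. Result: 7.4363827 m/s^2 ≈ 7.436 m/s^2 (4 s.f.).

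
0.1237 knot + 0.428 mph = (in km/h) 1 knot = 0.51444444 m/s, so 0.1237 knot = 0.1237 * 0.51444444 = 0.063636778 m/s. 1 mph = 0.44704 m/s, so 0.428 mph = 0.428 * 0.44704 = 0.19133312 m/s. Sum: 0.063636778 + 0.19133312 = 0.2549699 m/s. 1 km/h = 0.27777778 m/s, so 0.2549699 m/s = 0.2549699 / 0.27777778 = 0.91789163 km/h ≈ 0.9179 km/h (4 s.f.). Final answer: 0.9179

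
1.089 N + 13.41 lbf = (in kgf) 6.194. Check: 1.089 N is already in N. 1 lbf = 4.4482216 N, so 13.41 lbf = 13.41 * 4.4482216 = 59.650652 N. Sum: 1.089 + 59.650652 = 60.739652 N. 1 kgf = 9.80665 N, so 60.739652 N = 60.739652 / 9.80665 = 6.1937208 kgf ≈ 6.194 kgf (4 s.f.).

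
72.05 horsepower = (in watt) 5.373e+04. Check: 1 horsepower = 745.69987 W, so 72.05 horsepower = 72.05 * 745.69987 = 53727.676 W. 53727.676 W = 53727.676 watt ≈ 5.373e+04 watt (4 s.f.).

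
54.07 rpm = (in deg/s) 324.4. Check: 1 rpm = 0.10471976 rad/s, so 54.07 rpm = 54.07 * 0.10471976 = 5.6621972 rad/s. 1 deg/s = 0.017453293 rad/s, so 5.6621972 rad/s = 5.6621972 / 0.017453293 = 324.42 deg/s ≈ 324.4 deg/s (4 s.f.).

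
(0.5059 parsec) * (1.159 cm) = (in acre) 4.471e+10. Check: 1 parsec = 3.0856776e+16 m, so 0.5059 parsec = 0.5059 * 3.0856776e+16 = 1.5610443e+16 m. 1 cm = 0.01 m, so 1.159 cm = 1.159 * 0.01 = 0.01159 m. Combine: 1.5610443e+16 m * 0.01159 m = 1.8092503e+14 m^2. 1 acre = 4046.8564 m^2, so 1.8092503e+14 m^2 = 1.8092503e+14 / 4046.8564 = 4.4707549e+10 acre ≈ 4.471e+10 acre (4 s.f.).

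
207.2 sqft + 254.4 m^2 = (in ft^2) 2946. Check: 1 sqft = 0.09290304 m^2, so 207.2 sqft = 207.2 * 0.09290304 = 19.24951 m^2. 254.4 m^2 is already in m^2. Sum: 19.24951 + 254.4 = 273.64951 m^2. 1 ft^2 = 0.09290304 m^2, so 273.64951 m^2 = 273.64951 / 0.09290304 = 2945.5388 ft^2 ≈ 2946 ft^2 (4 s.f.).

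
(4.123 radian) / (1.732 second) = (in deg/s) 4.123 radian = 4.123 rad. 1.732 second = 1.732 s. Combine: 4.123 rad / 1.732 s = 2.380485 rad/s. 1 deg/s = 0.017453293 rad/s, so 2.380485 rad/s = 2.380485 / 0.017453293 = 136.39174 deg/s ≈ 136.4 deg/s (4 s.f.). Final answer: 136.4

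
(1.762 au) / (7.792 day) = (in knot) 1 au = 1.4959787e+11 m, so 1.762 au = 1.762 * 1.4959787e+11 = 2.6359145e+11 m. 1 day = 86400 s, so 7.792 day = 7.792 * 86400 = 673228.8 s. Combine: 2.6359145e+11 m / 673228.8 s = 391533.23 m/s. 1 knot = 0.51444444 m/s, so 391533.23 m/s = 391533.23 / 0.51444444 = 761079.72 knot ≈ 7.611e+05 knot (4 s.f.). Final answer: 7.611e+05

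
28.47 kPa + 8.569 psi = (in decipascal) 1 kPa = 1000 Pa, so 28.47 kPa = 28.47 * 1000 = 28470 Pa. 1 psi = 6894.7573 Pa, so 8.569 psi = 8.569 * 6894.7573 = 59081.175 Pa. Sum: 28470 + 59081.175 = 87551.175 Pa. 1 decipascal = 0.1 Pa, so 87551.175 Pa = 87551.175 / 0.1 = 875511.75 decipascal ≈ 8.755e+05 decipascal (4 s.f.). Final answer: 8.755e+05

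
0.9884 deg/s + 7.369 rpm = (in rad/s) 0.7889. Check: 1 deg/s = 0.017453293 rad/s, so 0.9884 deg/s = 0.9884 * 0.017453293 = 0.017250834 rad/s. 1 rpm = 0.10471976 rad/s, so 7.369 rpm = 7.369 * 0.10471976 = 0.77167988 rad/s. Sum: 0.017250834 + 0.77167988 = 0.78893071 rad/s. Result: 0.78893071 rad/s ≈ 0.7889 rad/s (4 s.f.).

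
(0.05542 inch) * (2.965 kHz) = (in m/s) 4.174. Check: 1 inch = 0.0254 m, so 0.05542 inch = 0.05542 * 0.0254 = 0.001407668 m. 1 kHz = 1000 Hz, so 2.965 kHz = 2.965 * 1000 = 2965 Hz. Combine: 0.001407668 m * 2965 Hz = 4.1737356 m/s. Result: 4.1737356 m/s ≈ 4.174 m/s (4 s.f.).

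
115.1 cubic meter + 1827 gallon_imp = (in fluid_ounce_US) 4.173e+06. Check: 115.1 cubic meter = 115.1 m^3. 1 gallon_imp = 0.00454609 m^3, so 1827 gallon_imp = 1827 * 0.00454609 = 8.3057064 m^3. Sum: 115.1 + 8.3057064 = 123.40571 m^3. 1 fluid_ounce_US = 2.957353e-05 m^3, so 123.40571 m^3 = 123.40571 / 2.957353e-05 = 4172843.4 fluid_ounce_US ≈ 4.173e+06 fluid_ounce_US (4 s.f.).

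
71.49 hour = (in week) 0.4255. Check: 1 hour = 3600 s, so 71.49 hour = 71.49 * 3600 = 257364 s. 1 week = 604800 s, so 257364 s = 257364 / 604800 = 0.42553571 week ≈ 0.4255 week (4 s.f.).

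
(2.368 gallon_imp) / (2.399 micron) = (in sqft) 1 gallon_imp = 0.00454609 m^3, so 2.368 gallon_imp = 2.368 * 0.00454609 = 0.010765141 m^3. 1 micron = 1e-06 m, so 2.399 micron = 2.399 * 1e-06 = 2.399e-06 m. Combine: 0.010765141 m^3 / 2.399e-06 m = 4487.3452 m^2. 1 sqft = 0.09290304 m^2, so 4487.3452 m^2 = 4487.3452 / 0.09290304 = 48301.382 sqft ≈ 4.83e+04 sqft (4 s.f.). Final answer: 4.83e+04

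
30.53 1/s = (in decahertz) 3.053. Check: 30.53 1/s = 30.53 Hz. 1 decahertz = 10 Hz, so 30.53 Hz = 30.53 / 10 = 3.053 decahertz.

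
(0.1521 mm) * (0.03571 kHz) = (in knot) 1 mm = 0.001 m, so 0.1521 mm = 0.1521 * 0.001 = 0.0001521 m. 1 kHz = 1000 Hz, so 0.03571 kHz = 0.03571 * 1000 = 35.71 Hz. Combine: 0.0001521 m * 35.71 Hz = 0.005431491 m/s. 1 knot = 0.51444444 m/s, so 0.005431491 m/s = 0.005431491 / 0.51444444 = 0.010557974 knot ≈ 0.01056 knot (4 s.f.). Final answer: 0.01056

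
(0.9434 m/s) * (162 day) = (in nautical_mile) 0.9434 m/s is already in m/s. 1 day = 86400 s, so 162 day = 162 * 86400 = 13996800 s. Combine: 0.9434 m/s * 13996800 s = 13204581 m. 1 nautical_mile = 1852 m, so 13204581 m = 13204581 / 1852 = 7129.9034 nautical_mile ≈ 7130 nautical_mile (4 s.f.). Final answer: 7130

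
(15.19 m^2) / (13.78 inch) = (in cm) 15.19 m^2 is already in m^2. 1 inch = 0.0254 m, so 13.78 inch = 13.78 * 0.0254 = 0.350012 m. Combine: 15.19 m^2 / 0.350012 m = 43.398512 m. 1 cm = 0.01 m, so 43.398512 m = 43.398512 / 0.01 = 4339.8512 cm ≈ 4340 cm (4 s.f.). Final answer: 4340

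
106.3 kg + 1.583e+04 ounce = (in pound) 1224. Check: 106.3 kg is already in kg. 1 ounce = 0.028349523 kg, so 1.583e+04 ounce = 1.583e+04 * 0.028349523 = 448.77295 kg. Sum: 106.3 + 448.77295 = 555.07295 kg. 1 pound = 0.45359237 kg, so 555.07295 kg = 555.07295 / 0.45359237 = 1223.7264 pound ≈ 1224 pound (4 s.f.).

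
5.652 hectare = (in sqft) 6.084e+05. Check: 1 hectare = 10000 m^2, so 5.652 hectare = 5.652 * 10000 = 56520 m^2. 1 sqft = 0.09290304 m^2, so 56520 m^2 = 56520 / 0.09290304 = 608376.22 sqft ≈ 6.084e+05 sqft (4 s.f.).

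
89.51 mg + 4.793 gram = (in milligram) 4883. Check: 1 mg = 1e-06 kg, so 89.51 mg = 89.51 * 1e-06 = 8.951e-05 kg. 1 gram = 0.001 kg, so 4.793 gram = 4.793 * 0.001 = 0.004793 kg. Sum: 8.951e-05 + 0.004793 = 0.00488251 kg. 1 milligram = 1e-06 kg, so 0.00488251 kg = 0.00488251 / 1e-06 = 4882.51 milligram ≈ 4883 milligram (4 s.f.).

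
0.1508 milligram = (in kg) 1 milligram = 1e-06 kg, so 0.1508 milligram = 0.1508 * 1e-06 = 1.508e-07 kg. Result: 1.508e-07 kg. Final answer: 1.508e-07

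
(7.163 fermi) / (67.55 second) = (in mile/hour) 1 fermi = 1e-15 m, so 7.163 fermi = 7.163 * 1e-15 = 7.163e-15 m. 67.55 second = 67.55 s. Combine: 7.163e-15 m / 67.55 s = 1.0603997e-16 m/s. 1 mile/hour = 0.44704 m/s, so 1.0603997e-16 m/s = 1.0603997e-16 / 0.44704 = 2.3720466e-16 mile/hour ≈ 2.372e-16 mile/hour (4 s.f.). Final answer: 2.372e-16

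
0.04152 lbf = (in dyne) 1.847e+04. Check: 1 lbf = 4.4482216 N, so 0.04152 lbf = 0.04152 * 4.4482216 = 0.18469016 N. 1 dyne = 1e-05 N, so 0.18469016 N = 0.18469016 / 1e-05 = 18469.016 dyne ≈ 1.847e+04 dyne (4 s.f.).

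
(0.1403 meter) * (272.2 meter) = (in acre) 0.1403 meter = 0.1403 m. 272.2 meter = 272.2 m. Combine: 0.1403 m * 272.2 m = 38.18966 m^2. 1 acre = 4046.8564 m^2, so 38.18966 m^2 = 38.18966 / 4046.8564 = 0.0094368705 acre ≈ 0.009437 acre (4 s.f.). Final answer: 0.009437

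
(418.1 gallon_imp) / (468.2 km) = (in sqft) 1 gallon_imp = 0.00454609 m^3, so 418.1 gallon_imp = 418.1 * 0.00454609 = 1.9007202 m^3. 1 km = 1000 m, so 468.2 km = 468.2 * 1000 = 468200 m. Combine: 1.9007202 m^3 / 468200 m = 4.0596331e-06 m^2. 1 sqft = 0.09290304 m^2, so 4.0596331e-06 m^2 = 4.0596331e-06 / 0.09290304 = 4.3697527e-05 sqft ≈ 4.37e-05 sqft (4 s.f.). Final answer: 4.37e-05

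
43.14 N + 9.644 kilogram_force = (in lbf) 30.96. Check: 43.14 N is already in N. 1 kilogram_force = 9.80665 N, so 9.644 kilogram_force = 9.644 * 9.80665 = 94.575333 N. Sum: 43.14 + 94.575333 = 137.71533 N. 1 lbf = 4.4482216 N, so 137.71533 N = 137.71533 / 4.4482216 = 30.959638 lbf ≈ 30.96 lbf (4 s.f.).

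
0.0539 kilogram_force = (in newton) 1 kilogram_force = 9.80665 N, so 0.0539 kilogram_force = 0.0539 * 9.80665 = 0.52857844 N. 0.52857844 N = 0.52857844 newton ≈ 0.5286 newton (4 s.f.). Final answer: 0.5286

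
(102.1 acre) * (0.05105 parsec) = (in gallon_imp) 1.432e+23. Check: 1 acre = 4046.8564 m^2, so 102.1 acre = 102.1 * 4046.8564 = 413184.04 m^2. 1 parsec = 3.0856776e+16 m, so 0.05105 parsec = 0.05105 * 3.0856776e+16 = 1.5752384e+15 m. Combine: 413184.04 m^2 * 1.5752384e+15 m = 6.5086337e+20 m^3. 1 gallon_imp = 0.00454609 m^3, so 6.5086337e+20 m^3 = 6.5086337e+20 / 0.00454609 = 1.4316993e+23 gallon_imp ≈ 1.432e+23 gallon_imp (4 s.f.).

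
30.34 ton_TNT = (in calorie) 1 ton_TNT = 4.184e+09 J, so 30.34 ton_TNT = 30.34 * 4.184e+09 = 1.2694256e+11 J. 1 calorie = 4.184 J, so 1.2694256e+11 J = 1.2694256e+11 / 4.184 = 3.034e+10 calorie. Final answer: 3.034e+10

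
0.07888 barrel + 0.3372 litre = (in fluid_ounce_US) 1 barrel = 0.15898729 m^3, so 0.07888 barrel = 0.07888 * 0.15898729 = 0.012540918 m^3. 1 litre = 0.001 m^3, so 0.3372 litre = 0.3372 * 0.001 = 0.0003372 m^3. Sum: 0.012540918 + 0.0003372 = 0.012878118 m^3. 1 fluid_ounce_US = 2.957353e-05 m^3, so 0.012878118 m^3 = 0.012878118 / 2.957353e-05 = 435.46097 fluid_ounce_US ≈ 435.5 fluid_ounce_US (4 s.f.). Final answer: 435.5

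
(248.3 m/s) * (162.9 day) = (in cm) 248.3 m/s is already in m/s. 1 day = 86400 s, so 162.9 day = 162.9 * 86400 = 14074560 s. Combine: 248.3 m/s * 14074560 s = 3.4947132e+09 m. 1 cm = 0.01 m, so 3.4947132e+09 m = 3.4947132e+09 / 0.01 = 3.4947132e+11 cm ≈ 3.495e+11 cm (4 s.f.). Final answer: 3.495e+11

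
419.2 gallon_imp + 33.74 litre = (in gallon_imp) 426.6. Check: 1 gallon_imp = 0.00454609 m^3, so 419.2 gallon_imp = 419.2 * 0.00454609 = 1.9057209 m^3. 1 litre = 0.001 m^3, so 33.74 litre = 33.74 * 0.001 = 0.03374 m^3. Sum: 1.9057209 + 0.03374 = 1.9394609 m^3. 1 gallon_imp = 0.00454609 m^3, so 1.9394609 m^3 = 1.9394609 / 0.00454609 = 426.62176 gallon_imp ≈ 426.6 gallon_imp (4 s.f.).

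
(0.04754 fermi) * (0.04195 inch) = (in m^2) 5.066e-20. Check: 1 fermi = 1e-15 m, so 0.04754 fermi = 0.04754 * 1e-15 = 4.754e-17 m. 1 inch = 0.0254 m, so 0.04195 inch = 0.04195 * 0.0254 = 0.00106553 m. Combine: 4.754e-17 m * 0.00106553 m = 5.0655296e-20 m^2. Result: 5.0655296e-20 m^2 ≈ 5.066e-20 m^2 (4 s.f.).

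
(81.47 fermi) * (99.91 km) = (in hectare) 8.14e-13. Check: 1 fermi = 1e-15 m, so 81.47 fermi = 81.47 * 1e-15 = 8.147e-14 m. 1 km = 1000 m, so 99.91 km = 99.91 * 1000 = 99910 m. Combine: 8.147e-14 m * 99910 m = 8.1396677e-09 m^2. 1 hectare = 10000 m^2, so 8.1396677e-09 m^2 = 8.1396677e-09 / 10000 = 8.1396677e-13 hectare ≈ 8.14e-13 hectare (4 s.f.).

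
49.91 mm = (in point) 1 mm = 0.001 m, so 49.91 mm = 49.91 * 0.001 = 0.04991 m. 1 point = 0.00035277778 m, so 0.04991 m = 0.04991 / 0.00035277778 = 141.47717 point ≈ 141.5 point (4 s.f.). Final answer: 141.5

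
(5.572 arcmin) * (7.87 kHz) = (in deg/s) 1 arcmin = 0.00029088821 rad, so 5.572 arcmin = 5.572 * 0.00029088821 = 0.0016208291 rad. 1 kHz = 1000 Hz, so 7.87 kHz = 7.87 * 1000 = 7870 Hz. Combine: 0.0016208291 rad * 7870 Hz = 12.755925 rad/s. 1 deg/s = 0.017453293 rad/s, so 12.755925 rad/s = 12.755925 / 0.017453293 = 730.86067 deg/s ≈ 730.9 deg/s (4 s.f.). Final answer: 730.9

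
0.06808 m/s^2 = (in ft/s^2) 1 ft/s^2 = 0.3048 m/s^2, so 0.06808 m/s^2 = 0.06808 / 0.3048 = 0.22335958 ft/s^2 ≈ 0.2234 ft/s^2 (4 s.f.). Final answer: 0.2234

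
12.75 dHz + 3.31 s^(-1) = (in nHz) 4.585e+09. Check: 1 dHz = 0.1 Hz, so 12.75 dHz = 12.75 * 0.1 = 1.275 Hz. 3.31 s^(-1) = 3.31 Hz. Sum: 1.275 + 3.31 = 4.585 Hz. 1 nHz = 1e-09 Hz, so 4.585 Hz = 4.585 / 1e-09 = 4.585e+09 nHz.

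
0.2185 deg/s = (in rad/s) 0.003814. Check: 1 deg/s = 0.017453293 rad/s, so 0.2185 deg/s = 0.2185 * 0.017453293 = 0.0038135444 rad/s. Result: 0.0038135444 rad/s ≈ 0.003814 rad/s (4 s.f.).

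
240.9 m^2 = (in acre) 0.05953. Check: 1 acre = 4046.8564 m^2, so 240.9 m^2 = 240.9 / 4046.8564 = 0.059527686 acre ≈ 0.05953 acre (4 s.f.).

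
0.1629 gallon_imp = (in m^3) 1 gallon_imp = 0.00454609 m^3, so 0.1629 gallon_imp = 0.1629 * 0.00454609 = 0.00074055806 m^3. Result: 0.00074055806 m^3 ≈ 0.0007406 m^3 (4 s.f.). Final answer: 0.0007406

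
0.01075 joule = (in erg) 0.01075 joule = 0.01075 J. 1 erg = 1e-07 J, so 0.01075 J = 0.01075 / 1e-07 = 107500 erg ≈ 1.075e+05 erg (4 s.f.). Final answer: 1.075e+05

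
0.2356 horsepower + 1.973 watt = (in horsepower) 0.2382. Check: 1 horsepower = 745.69987 W, so 0.2356 horsepower = 0.2356 * 745.69987 = 175.68689 W. 1.973 watt = 1.973 W. Sum: 175.68689 + 1.973 = 177.65989 W. 1 horsepower = 745.69987 W, so 177.65989 W = 177.65989 / 745.69987 = 0.23824584 horsepower ≈ 0.2382 horsepower (4 s.f.).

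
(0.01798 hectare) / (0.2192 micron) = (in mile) 1 hectare = 10000 m^2, so 0.01798 hectare = 0.01798 * 10000 = 179.8 m^2. 1 micron = 1e-06 m, so 0.2192 micron = 0.2192 * 1e-06 = 2.192e-07 m. Combine: 179.8 m^2 / 2.192e-07 m = 8.2025547e+08 m. 1 mile = 1609.344 m, so 8.2025547e+08 m = 8.2025547e+08 / 1609.344 = 509683.12 mile ≈ 5.097e+05 mile (4 s.f.). Final answer: 5.097e+05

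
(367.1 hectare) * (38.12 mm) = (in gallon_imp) 1 hectare = 10000 m^2, so 367.1 hectare = 367.1 * 10000 = 3671000 m^2. 1 mm = 0.001 m, so 38.12 mm = 38.12 * 0.001 = 0.03812 m. Combine: 3671000 m^2 * 0.03812 m = 139938.52 m^3. 1 gallon_imp = 0.00454609 m^3, so 139938.52 m^3 = 139938.52 / 0.00454609 = 30782171 gallon_imp ≈ 3.078e+07 gallon_imp (4 s.f.). Final answer: 3.078e+07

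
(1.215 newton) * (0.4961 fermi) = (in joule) 6.028e-16. Check: 1.215 newton = 1.215 N. 1 fermi = 1e-15 m, so 0.4961 fermi = 0.4961 * 1e-15 = 4.961e-16 m. Combine: 1.215 N * 4.961e-16 m = 6.027615e-16 J. 6.027615e-16 J = 6.027615e-16 joule ≈ 6.028e-16 joule (4 s.f.).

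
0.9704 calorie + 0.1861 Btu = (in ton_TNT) 1 calorie = 4.184 J, so 0.9704 calorie = 0.9704 * 4.184 = 4.0601536 J. 1 Btu = 1055.0559 J, so 0.1861 Btu = 0.1861 * 1055.0559 = 196.34589 J. Sum: 4.0601536 + 196.34589 = 200.40605 J. 1 ton_TNT = 4.184e+09 J, so 200.40605 J = 200.40605 / 4.184e+09 = 4.7898195e-08 ton_TNT ≈ 4.79e-08 ton_TNT (4 s.f.). Final answer: 4.79e-08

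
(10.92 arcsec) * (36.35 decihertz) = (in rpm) 0.001838. Check: 1 arcsec = 4.8481368e-06 rad, so 10.92 arcsec = 10.92 * 4.8481368e-06 = 5.2941654e-05 rad. 1 decihertz = 0.1 Hz, so 36.35 decihertz = 36.35 * 0.1 = 3.635 Hz. Combine: 5.2941654e-05 rad * 3.635 Hz = 0.00019244291 rad/s. 1 rpm = 0.10471976 rad/s, so 0.00019244291 rad/s = 0.00019244291 / 0.10471976 = 0.0018376944 rpm ≈ 0.001838 rpm (4 s.f.).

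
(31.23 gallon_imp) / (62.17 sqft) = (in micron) 1 gallon_imp = 0.00454609 m^3, so 31.23 gallon_imp = 31.23 * 0.00454609 = 0.14197439 m^3. 1 sqft = 0.09290304 m^2, so 62.17 sqft = 62.17 * 0.09290304 = 5.775782 m^2. Combine: 0.14197439 m^3 / 5.775782 m^2 = 0.024580982 m. 1 micron = 1e-06 m, so 0.024580982 m = 0.024580982 / 1e-06 = 24580.982 micron ≈ 2.458e+04 micron (4 s.f.). Final answer: 2.458e+04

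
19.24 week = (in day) 1 week = 604800 s, so 19.24 week = 19.24 * 604800 = 11636352 s. 1 day = 86400 s, so 11636352 s = 11636352 / 86400 = 134.68 day ≈ 134.7 day (4 s.f.). Final answer: 134.7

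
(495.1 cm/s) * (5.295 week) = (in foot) 5.202e+07. Check: 1 cm/s = 0.01 m/s, so 495.1 cm/s = 495.1 * 0.01 = 4.951 m/s. 1 week = 604800 s, so 5.295 week = 5.295 * 604800 = 3202416 s. Combine: 4.951 m/s * 3202416 s = 15855162 m. 1 foot = 0.3048 m, so 15855162 m = 15855162 / 0.3048 = 52018247 foot ≈ 5.202e+07 foot (4 s.f.).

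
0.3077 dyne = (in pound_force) 6.917e-07. Check: 1 dyne = 1e-05 N, so 0.3077 dyne = 0.3077 * 1e-05 = 3.077e-06 N. 1 pound_force = 4.4482216 N, so 3.077e-06 N = 3.077e-06 / 4.4482216 = 6.9173712e-07 pound_force ≈ 6.917e-07 pound_force (4 s.f.).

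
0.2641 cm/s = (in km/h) 0.009508. Check: 1 cm/s = 0.01 m/s, so 0.2641 cm/s = 0.2641 * 0.01 = 0.002641 m/s. 1 km/h = 0.27777778 m/s, so 0.002641 m/s = 0.002641 / 0.27777778 = 0.0095076 km/h ≈ 0.009508 km/h (4 s.f.).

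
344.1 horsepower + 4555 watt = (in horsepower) 350.2. Check: 1 horsepower = 745.69987 W, so 344.1 horsepower = 344.1 * 745.69987 = 256595.33 W. 4555 watt = 4555 W. Sum: 256595.33 + 4555 = 261150.33 W. 1 horsepower = 745.69987 W, so 261150.33 W = 261150.33 / 745.69987 = 350.20836 horsepower ≈ 350.2 horsepower (4 s.f.).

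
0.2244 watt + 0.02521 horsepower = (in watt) 19.02. Check: 0.2244 watt = 0.2244 W. 1 horsepower = 745.69987 W, so 0.02521 horsepower = 0.02521 * 745.69987 = 18.799094 W. Sum: 0.2244 + 18.799094 = 19.023494 W. 19.023494 W = 19.023494 watt ≈ 19.02 watt (4 s.f.).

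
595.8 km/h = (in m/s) 165.5. Check: 1 km/h = 0.27777778 m/s, so 595.8 km/h = 595.8 * 0.27777778 = 165.5 m/s. Result: 165.5 m/s.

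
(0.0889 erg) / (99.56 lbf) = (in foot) 6.586e-11. Check: 1 erg = 1e-07 J, so 0.0889 erg = 0.0889 * 1e-07 = 8.89e-09 J. 1 lbf = 4.4482216 N, so 99.56 lbf = 99.56 * 4.4482216 = 442.86494 N. Combine: 8.89e-09 J / 442.86494 N = 2.007384e-11 m. 1 foot = 0.3048 m, so 2.007384e-11 m = 2.007384e-11 / 0.3048 = 6.5859055e-11 foot ≈ 6.586e-11 foot (4 s.f.).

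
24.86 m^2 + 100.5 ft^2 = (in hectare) 24.86 m^2 is already in m^2. 1 ft^2 = 0.09290304 m^2, so 100.5 ft^2 = 100.5 * 0.09290304 = 9.3367555 m^2. Sum: 24.86 + 9.3367555 = 34.196756 m^2. 1 hectare = 10000 m^2, so 34.196756 m^2 = 34.196756 / 10000 = 0.0034196756 hectare ≈ 0.00342 hectare (4 s.f.). Final answer: 0.00342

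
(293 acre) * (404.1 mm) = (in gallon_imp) 1 acre = 4046.8564 m^2, so 293 acre = 293 * 4046.8564 = 1185728.9 m^2. 1 mm = 0.001 m, so 404.1 mm = 404.1 * 0.001 = 0.4041 m. Combine: 1185728.9 m^2 * 0.4041 m = 479153.06 m^3. 1 gallon_imp = 0.00454609 m^3, so 479153.06 m^3 = 479153.06 / 0.00454609 = 1.0539894e+08 gallon_imp ≈ 1.054e+08 gallon_imp (4 s.f.). Final answer: 1.054e+08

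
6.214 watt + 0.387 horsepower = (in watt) 6.214 watt = 6.214 W. 1 horsepower = 745.69987 W, so 0.387 horsepower = 0.387 * 745.69987 = 288.58585 W. Sum: 6.214 + 288.58585 = 294.79985 W. 294.79985 W = 294.79985 watt ≈ 294.8 watt (4 s.f.). Final answer: 294.8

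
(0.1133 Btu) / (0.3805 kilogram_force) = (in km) 1 Btu = 1055.0559 J, so 0.1133 Btu = 0.1133 * 1055.0559 = 119.53783 J. 1 kilogram_force = 9.80665 N, so 0.3805 kilogram_force = 0.3805 * 9.80665 = 3.7314303 N. Combine: 119.53783 J / 3.7314303 N = 32.035391 m. 1 km = 1000 m, so 32.035391 m = 32.035391 / 1000 = 0.032035391 km ≈ 0.03204 km (4 s.f.). Final answer: 0.03204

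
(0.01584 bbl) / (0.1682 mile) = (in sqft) 0.0001001. Check: 1 bbl = 0.15898729 m^3, so 0.01584 bbl = 0.01584 * 0.15898729 = 0.0025183588 m^3. 1 mile = 1609.344 m, so 0.1682 mile = 0.1682 * 1609.344 = 270.69166 m. Combine: 0.0025183588 m^3 / 270.69166 m = 9.303422e-06 m^2. 1 sqft = 0.09290304 m^2, so 9.303422e-06 m^2 = 9.303422e-06 / 0.09290304 = 0.0001001412 sqft ≈ 0.0001001 sqft (4 s.f.).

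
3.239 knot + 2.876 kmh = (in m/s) 1 knot = 0.51444444 m/s, so 3.239 knot = 3.239 * 0.51444444 = 1.6662856 m/s. 1 kmh = 0.27777778 m/s, so 2.876 kmh = 2.876 * 0.27777778 = 0.79888889 m/s. Sum: 1.6662856 + 0.79888889 = 2.4651744 m/s. Result: 2.4651744 m/s ≈ 2.465 m/s (4 s.f.). Final answer: 2.465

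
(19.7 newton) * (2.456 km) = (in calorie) 1.156e+04. Check: 19.7 newton = 19.7 N. 1 km = 1000 m, so 2.456 km = 2.456 * 1000 = 2456 m. Combine: 19.7 N * 2456 m = 48383.2 J. 1 calorie = 4.184 J, so 48383.2 J = 48383.2 / 4.184 = 11563.862 calorie ≈ 1.156e+04 calorie (4 s.f.).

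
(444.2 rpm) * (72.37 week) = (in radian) 2.036e+09. Check: 1 rpm = 0.10471976 rad/s, so 444.2 rpm = 444.2 * 0.10471976 = 46.516515 rad/s. 1 week = 604800 s, so 72.37 week = 72.37 * 604800 = 43769376 s. Combine: 46.516515 rad/s * 43769376 s = 2.0359988e+09 rad. 2.0359988e+09 rad = 2.0359988e+09 radian ≈ 2.036e+09 radian (4 s.f.).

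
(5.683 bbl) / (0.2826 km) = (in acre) 7.9e-07. Check: 1 bbl = 0.15898729 m^3, so 5.683 bbl = 5.683 * 0.15898729 = 0.9035248 m^3. 1 km = 1000 m, so 0.2826 km = 0.2826 * 1000 = 282.6 m. Combine: 0.9035248 m^3 / 282.6 m = 0.0031971861 m^2. 1 acre = 4046.8564 m^2, so 0.0031971861 m^2 = 0.0031971861 / 4046.8564 = 7.900419e-07 acre ≈ 7.9e-07 acre (4 s.f.).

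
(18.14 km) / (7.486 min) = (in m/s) 40.39. Check: 1 km = 1000 m, so 18.14 km = 18.14 * 1000 = 18140 m. 1 min = 60 s, so 7.486 min = 7.486 * 60 = 449.16 s. Combine: 18140 m / 449.16 s = 40.386499 m/s. Result: 40.386499 m/s ≈ 40.39 m/s (4 s.f.).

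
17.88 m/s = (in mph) 40. Check: 1 mph = 0.44704 m/s, so 17.88 m/s = 17.88 / 0.44704 = 39.996421 mph ≈ 40 mph (4 s.f.).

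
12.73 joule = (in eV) 12.73 joule = 12.73 J. 1 eV = 1.6021766e-19 J, so 12.73 J = 12.73 / 1.6021766e-19 = 7.9454411e+19 eV ≈ 7.945e+19 eV (4 s.f.). Final answer: 7.945e+19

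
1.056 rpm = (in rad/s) 1 rpm = 0.10471976 rad/s, so 1.056 rpm = 1.056 * 0.10471976 = 0.11058406 rad/s. Result: 0.11058406 rad/s ≈ 0.1106 rad/s (4 s.f.). Final answer: 0.1106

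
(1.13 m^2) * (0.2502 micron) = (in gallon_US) 1.13 m^2 is already in m^2. 1 micron = 1e-06 m, so 0.2502 micron = 0.2502 * 1e-06 = 2.502e-07 m. Combine: 1.13 m^2 * 2.502e-07 m = 2.82726e-07 m^3. 1 gallon_US = 0.0037854118 m^3, so 2.82726e-07 m^3 = 2.82726e-07 / 0.0037854118 = 7.4688308e-05 gallon_US ≈ 7.469e-05 gallon_US (4 s.f.). Final answer: 7.469e-05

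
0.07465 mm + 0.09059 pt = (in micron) 106.6. Check: 1 mm = 0.001 m, so 0.07465 mm = 0.07465 * 0.001 = 7.465e-05 m. 1 pt = 0.00035277778 m, so 0.09059 pt = 0.09059 * 0.00035277778 = 3.1958139e-05 m. Sum: 7.465e-05 + 3.1958139e-05 = 0.00010660814 m. 1 micron = 1e-06 m, so 0.00010660814 m = 0.00010660814 / 1e-06 = 106.60814 micron ≈ 106.6 micron (4 s.f.).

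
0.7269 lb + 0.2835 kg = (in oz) 21.63. Check: 1 lb = 0.45359237 kg, so 0.7269 lb = 0.7269 * 0.45359237 = 0.32971629 kg. 0.2835 kg is already in kg. Sum: 0.32971629 + 0.2835 = 0.61321629 kg. 1 oz = 0.028349523 kg, so 0.61321629 kg = 0.61321629 / 0.028349523 = 21.630568 oz ≈ 21.63 oz (4 s.f.).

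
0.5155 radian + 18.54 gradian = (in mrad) 0.5155 radian = 0.5155 rad. 1 gradian = 0.015707963 rad, so 18.54 gradian = 18.54 * 0.015707963 = 0.29122564 rad. Sum: 0.5155 + 0.29122564 = 0.80672564 rad. 1 mrad = 0.001 rad, so 0.80672564 rad = 0.80672564 / 0.001 = 806.72564 mrad ≈ 806.7 mrad (4 s.f.). Final answer: 806.7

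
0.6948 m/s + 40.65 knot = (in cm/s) 2161. Check: 0.6948 m/s is already in m/s. 1 knot = 0.51444444 m/s, so 40.65 knot = 40.65 * 0.51444444 = 20.912167 m/s. Sum: 0.6948 + 20.912167 = 21.606967 m/s. 1 cm/s = 0.01 m/s, so 21.606967 m/s = 21.606967 / 0.01 = 2160.6967 cm/s ≈ 2161 cm/s (4 s.f.).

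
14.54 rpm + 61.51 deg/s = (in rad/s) 1 rpm = 0.10471976 rad/s, so 14.54 rpm = 14.54 * 0.10471976 = 1.5226252 rad/s. 1 deg/s = 0.017453293 rad/s, so 61.51 deg/s = 61.51 * 0.017453293 = 1.073552 rad/s. Sum: 1.5226252 + 1.073552 = 2.5961773 rad/s. Result: 2.5961773 rad/s ≈ 2.596 rad/s (4 s.f.). Final answer: 2.596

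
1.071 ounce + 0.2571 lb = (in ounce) 1 ounce = 0.028349523 kg, so 1.071 ounce = 1.071 * 0.028349523 = 0.030362339 kg. 1 lb = 0.45359237 kg, so 0.2571 lb = 0.2571 * 0.45359237 = 0.1166186 kg. Sum: 0.030362339 + 0.1166186 = 0.14698094 kg. 1 ounce = 0.028349523 kg, so 0.14698094 kg = 0.14698094 / 0.028349523 = 5.1846 ounce ≈ 5.185 ounce (4 s.f.). Final answer: 5.185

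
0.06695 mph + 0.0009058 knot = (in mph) 0.06799. Check: 1 mph = 0.44704 m/s, so 0.06695 mph = 0.06695 * 0.44704 = 0.029929328 m/s. 1 knot = 0.51444444 m/s, so 0.0009058 knot = 0.0009058 * 0.51444444 = 0.00046598378 m/s. Sum: 0.029929328 + 0.00046598378 = 0.030395312 m/s. 1 mph = 0.44704 m/s, so 0.030395312 m/s = 0.030395312 / 0.44704 = 0.067992376 mph ≈ 0.06799 mph (4 s.f.).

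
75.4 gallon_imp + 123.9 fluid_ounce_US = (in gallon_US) 91.52. Check: 1 gallon_imp = 0.00454609 m^3, so 75.4 gallon_imp = 75.4 * 0.00454609 = 0.34277519 m^3. 1 fluid_ounce_US = 2.957353e-05 m^3, so 123.9 fluid_ounce_US = 123.9 * 2.957353e-05 = 0.0036641603 m^3. Sum: 0.34277519 + 0.0036641603 = 0.34643935 m^3. 1 gallon_US = 0.0037854118 m^3, so 0.34643935 m^3 = 0.34643935 / 0.0037854118 = 91.519593 gallon_US ≈ 91.52 gallon_US (4 s.f.).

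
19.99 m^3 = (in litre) 1 litre = 0.001 m^3, so 19.99 m^3 = 19.99 / 0.001 = 19990 litre ≈ 1.999e+04 litre (4 s.f.). Final answer: 1.999e+04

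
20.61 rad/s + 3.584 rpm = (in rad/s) 20.99. Check: 20.61 rad/s is already in rad/s. 1 rpm = 0.10471976 rad/s, so 3.584 rpm = 3.584 * 0.10471976 = 0.3753156 rad/s. Sum: 20.61 + 0.3753156 = 20.985316 rad/s. Result: 20.985316 rad/s ≈ 20.99 rad/s (4 s.f.).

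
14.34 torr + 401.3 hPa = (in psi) 6.098. Check: 1 torr = 133.32237 Pa, so 14.34 torr = 14.34 * 133.32237 = 1911.8428 Pa. 1 hPa = 100 Pa, so 401.3 hPa = 401.3 * 100 = 40130 Pa. Sum: 1911.8428 + 40130 = 42041.843 Pa. 1 psi = 6894.7573 Pa, so 42041.843 Pa = 42041.843 / 6894.7573 = 6.0976538 psi ≈ 6.098 psi (4 s.f.).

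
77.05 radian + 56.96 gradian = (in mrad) 77.05 radian = 77.05 rad. 1 gradian = 0.015707963 rad, so 56.96 gradian = 56.96 * 0.015707963 = 0.89472559 rad. Sum: 77.05 + 0.89472559 = 77.944726 rad. 1 mrad = 0.001 rad, so 77.944726 rad = 77.944726 / 0.001 = 77944.726 mrad ≈ 7.794e+04 mrad (4 s.f.). Final answer: 7.794e+04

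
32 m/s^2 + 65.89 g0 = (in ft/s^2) 2225. Check: 32 m/s^2 is already in m/s^2. 1 g0 = 9.80665 m/s^2, so 65.89 g0 = 65.89 * 9.80665 = 646.16017 m/s^2. Sum: 32 + 646.16017 = 678.16017 m/s^2. 1 ft/s^2 = 0.3048 m/s^2, so 678.16017 m/s^2 = 678.16017 / 0.3048 = 2224.9349 ft/s^2 ≈ 2225 ft/s^2 (4 s.f.).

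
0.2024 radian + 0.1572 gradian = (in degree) 11.74. Check: 0.2024 radian = 0.2024 rad. 1 gradian = 0.015707963 rad, so 0.1572 gradian = 0.1572 * 0.015707963 = 0.0024692918 rad. Sum: 0.2024 + 0.0024692918 = 0.20486929 rad. 1 degree = 0.017453293 rad, so 0.20486929 rad = 0.20486929 / 0.017453293 = 11.738146 degree ≈ 11.74 degree (4 s.f.).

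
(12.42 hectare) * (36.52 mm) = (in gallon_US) 1 hectare = 10000 m^2, so 12.42 hectare = 12.42 * 10000 = 124200 m^2. 1 mm = 0.001 m, so 36.52 mm = 36.52 * 0.001 = 0.03652 m. Combine: 124200 m^2 * 0.03652 m = 4535.784 m^3. 1 gallon_US = 0.0037854118 m^3, so 4535.784 m^3 = 4535.784 / 0.0037854118 = 1198227.4 gallon_US ≈ 1.198e+06 gallon_US (4 s.f.). Final answer: 1.198e+06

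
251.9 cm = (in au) 1.684e-11. Check: 1 cm = 0.01 m, so 251.9 cm = 251.9 * 0.01 = 2.519 m. 1 au = 1.4959787e+11 m, so 2.519 m = 2.519 / 1.4959787e+11 = 1.6838475e-11 au ≈ 1.684e-11 au (4 s.f.).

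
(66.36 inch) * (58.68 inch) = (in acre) 1 inch = 0.0254 m, so 66.36 inch = 66.36 * 0.0254 = 1.685544 m. 1 inch = 0.0254 m, so 58.68 inch = 58.68 * 0.0254 = 1.490472 m. Combine: 1.685544 m * 1.490472 m = 2.5122561 m^2. 1 acre = 4046.8564 m^2, so 2.5122561 m^2 = 2.5122561 / 4046.8564 = 0.00062079201 acre ≈ 0.0006208 acre (4 s.f.). Final answer: 0.0006208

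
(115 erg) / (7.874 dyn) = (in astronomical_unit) 9.763e-13. Check: 1 erg = 1e-07 J, so 115 erg = 115 * 1e-07 = 1.15e-05 J. 1 dyn = 1e-05 N, so 7.874 dyn = 7.874 * 1e-05 = 7.874e-05 N. Combine: 1.15e-05 J / 7.874e-05 N = 0.14605029 m. 1 astronomical_unit = 1.4959787e+11 m, so 0.14605029 m = 0.14605029 / 1.4959787e+11 = 9.762859e-13 astronomical_unit ≈ 9.763e-13 astronomical_unit (4 s.f.).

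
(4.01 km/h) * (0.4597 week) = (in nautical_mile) 167.2. Check: 1 km/h = 0.27777778 m/s, so 4.01 km/h = 4.01 * 0.27777778 = 1.1138889 m/s. 1 week = 604800 s, so 0.4597 week = 0.4597 * 604800 = 278026.56 s. Combine: 1.1138889 m/s * 278026.56 s = 309690.7 m. 1 nautical_mile = 1852 m, so 309690.7 m = 309690.7 / 1852 = 167.2196 nautical_mile ≈ 167.2 nautical_mile (4 s.f.).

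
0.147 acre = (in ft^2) 6403. Check: 1 acre = 4046.8564 m^2, so 0.147 acre = 0.147 * 4046.8564 = 594.88789 m^2. 1 ft^2 = 0.09290304 m^2, so 594.88789 m^2 = 594.88789 / 0.09290304 = 6403.32 ft^2 ≈ 6403 ft^2 (4 s.f.).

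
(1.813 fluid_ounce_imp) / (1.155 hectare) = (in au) 1 fluid_ounce_imp = 2.8413063e-05 m^3, so 1.813 fluid_ounce_imp = 1.813 * 2.8413063e-05 = 5.1512882e-05 m^3. 1 hectare = 10000 m^2, so 1.155 hectare = 1.155 * 10000 = 11550 m^2. Combine: 5.1512882e-05 m^3 / 11550 m^2 = 4.4599898e-09 m. 1 au = 1.4959787e+11 m, so 4.4599898e-09 m = 4.4599898e-09 / 1.4959787e+11 = 2.981319e-20 au ≈ 2.981e-20 au (4 s.f.). Final answer: 2.981e-20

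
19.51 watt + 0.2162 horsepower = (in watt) 180.7. Check: 19.51 watt = 19.51 W. 1 horsepower = 745.69987 W, so 0.2162 horsepower = 0.2162 * 745.69987 = 161.22031 W. Sum: 19.51 + 161.22031 = 180.73031 W. 180.73031 W = 180.73031 watt ≈ 180.7 watt (4 s.f.).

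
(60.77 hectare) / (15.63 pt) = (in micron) 1 hectare = 10000 m^2, so 60.77 hectare = 60.77 * 10000 = 607700 m^2. 1 pt = 0.00035277778 m, so 15.63 pt = 15.63 * 0.00035277778 = 0.0055139167 m. Combine: 607700 m^2 / 0.0055139167 m = 1.1021204e+08 m. 1 micron = 1e-06 m, so 1.1021204e+08 m = 1.1021204e+08 / 1e-06 = 1.1021204e+14 micron ≈ 1.102e+14 micron (4 s.f.). Final answer: 1.102e+14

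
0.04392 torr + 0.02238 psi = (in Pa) 160.2. Check: 1 torr = 133.32237 Pa, so 0.04392 torr = 0.04392 * 133.32237 = 5.8555184 Pa. 1 psi = 6894.7573 Pa, so 0.02238 psi = 0.02238 * 6894.7573 = 154.30467 Pa. Sum: 5.8555184 + 154.30467 = 160.16019 Pa. Result: 160.16019 Pa ≈ 160.2 Pa (4 s.f.).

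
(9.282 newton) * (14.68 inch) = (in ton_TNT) 9.282 newton = 9.282 N. 1 inch = 0.0254 m, so 14.68 inch = 14.68 * 0.0254 = 0.372872 m. Combine: 9.282 N * 0.372872 m = 3.4609979 J. 1 ton_TNT = 4.184e+09 J, so 3.4609979 J = 3.4609979 / 4.184e+09 = 8.2719835e-10 ton_TNT ≈ 8.272e-10 ton_TNT (4 s.f.). Final answer: 8.272e-10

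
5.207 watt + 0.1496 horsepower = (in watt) 5.207 watt = 5.207 W. 1 horsepower = 745.69987 W, so 0.1496 horsepower = 0.1496 * 745.69987 = 111.5567 W. Sum: 5.207 + 111.5567 = 116.7637 W. 116.7637 W = 116.7637 watt ≈ 116.8 watt (4 s.f.). Final answer: 116.8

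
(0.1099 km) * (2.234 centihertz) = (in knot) 1 km = 1000 m, so 0.1099 km = 0.1099 * 1000 = 109.9 m. 1 centihertz = 0.01 Hz, so 2.234 centihertz = 2.234 * 0.01 = 0.02234 Hz. Combine: 109.9 m * 0.02234 Hz = 2.455166 m/s. 1 knot = 0.51444444 m/s, so 2.455166 m/s = 2.455166 / 0.51444444 = 4.7724609 knot ≈ 4.772 knot (4 s.f.). Final answer: 4.772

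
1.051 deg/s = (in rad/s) 1 deg/s = 0.017453293 rad/s, so 1.051 deg/s = 1.051 * 0.017453293 = 0.01834341 rad/s. Result: 0.01834341 rad/s ≈ 0.01834 rad/s (4 s.f.). Final answer: 0.01834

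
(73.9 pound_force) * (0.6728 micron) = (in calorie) 1 pound_force = 4.4482216 N, so 73.9 pound_force = 73.9 * 4.4482216 = 328.72358 N. 1 micron = 1e-06 m, so 0.6728 micron = 0.6728 * 1e-06 = 6.728e-07 m. Combine: 328.72358 N * 6.728e-07 m = 0.00022116522 J. 1 calorie = 4.184 J, so 0.00022116522 J = 0.00022116522 / 4.184 = 5.2859757e-05 calorie ≈ 5.286e-05 calorie (4 s.f.). Final answer: 5.286e-05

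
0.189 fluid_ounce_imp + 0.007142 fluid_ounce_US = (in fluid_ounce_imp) 0.1964. Check: 1 fluid_ounce_imp = 2.8413063e-05 m^3, so 0.189 fluid_ounce_imp = 0.189 * 2.8413063e-05 = 5.3700688e-06 m^3. 1 fluid_ounce_US = 2.957353e-05 m^3, so 0.007142 fluid_ounce_US = 0.007142 * 2.957353e-05 = 2.1121415e-07 m^3. Sum: 5.3700688e-06 + 2.1121415e-07 = 5.581283e-06 m^3. 1 fluid_ounce_imp = 2.8413063e-05 m^3, so 5.581283e-06 m^3 = 5.581283e-06 / 2.8413063e-05 = 0.1964337 fluid_ounce_imp ≈ 0.1964 fluid_ounce_imp (4 s.f.).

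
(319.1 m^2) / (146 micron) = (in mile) 1358. Check: 319.1 m^2 is already in m^2. 1 micron = 1e-06 m, so 146 micron = 146 * 1e-06 = 0.000146 m. Combine: 319.1 m^2 / 0.000146 m = 2185616.4 m. 1 mile = 1609.344 m, so 2185616.4 m = 2185616.4 / 1609.344 = 1358.0791 mile ≈ 1358 mile (4 s.f.).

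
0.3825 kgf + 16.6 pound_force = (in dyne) 7.759e+06. Check: 1 kgf = 9.80665 N, so 0.3825 kgf = 0.3825 * 9.80665 = 3.7510436 N. 1 pound_force = 4.4482216 N, so 16.6 pound_force = 16.6 * 4.4482216 = 73.840479 N. Sum: 3.7510436 + 73.840479 = 77.591522 N. 1 dyne = 1e-05 N, so 77.591522 N = 77.591522 / 1e-05 = 7759152.2 dyne ≈ 7.759e+06 dyne (4 s.f.).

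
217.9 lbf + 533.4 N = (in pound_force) 337.8. Check: 1 lbf = 4.4482216 N, so 217.9 lbf = 217.9 * 4.4482216 = 969.26749 N. 533.4 N is already in N. Sum: 969.26749 + 533.4 = 1502.6675 N. 1 pound_force = 4.4482216 N, so 1502.6675 N = 1502.6675 / 4.4482216 = 337.81309 pound_force ≈ 337.8 pound_force (4 s.f.).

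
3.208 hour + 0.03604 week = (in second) 1 hour = 3600 s, so 3.208 hour = 3.208 * 3600 = 11548.8 s. 1 week = 604800 s, so 0.03604 week = 0.03604 * 604800 = 21796.992 s. Sum: 11548.8 + 21796.992 = 33345.792 s. 33345.792 s = 33345.792 second ≈ 3.335e+04 second (4 s.f.). Final answer: 3.335e+04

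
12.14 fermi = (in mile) 1 fermi = 1e-15 m, so 12.14 fermi = 12.14 * 1e-15 = 1.214e-14 m. 1 mile = 1609.344 m, so 1.214e-14 m = 1.214e-14 / 1609.344 = 7.5434463e-18 mile ≈ 7.543e-18 mile (4 s.f.). Final answer: 7.543e-18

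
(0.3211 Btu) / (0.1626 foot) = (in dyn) 6.836e+08. Check: 1 Btu = 1055.0559 J, so 0.3211 Btu = 0.3211 * 1055.0559 = 338.77843 J. 1 foot = 0.3048 m, so 0.1626 foot = 0.1626 * 0.3048 = 0.04956048 m. Combine: 338.77843 J / 0.04956048 m = 6835.6568 N. 1 dyn = 1e-05 N, so 6835.6568 N = 6835.6568 / 1e-05 = 6.8356568e+08 dyn ≈ 6.836e+08 dyn (4 s.f.).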